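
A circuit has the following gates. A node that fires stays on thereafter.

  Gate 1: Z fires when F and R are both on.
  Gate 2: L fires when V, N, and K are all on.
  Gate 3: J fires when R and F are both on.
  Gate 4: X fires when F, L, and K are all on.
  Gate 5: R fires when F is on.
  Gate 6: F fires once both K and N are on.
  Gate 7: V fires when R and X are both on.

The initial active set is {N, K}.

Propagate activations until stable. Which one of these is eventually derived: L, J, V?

J

K and N are on, so F fires (Gate 6).
F is on, so R fires (Gate 5).
Gate 3: R and F on → J on.
L would need V, N, and K (Gate 2), but V never turns on. V would need R and X (Gate 7), but X never turns on.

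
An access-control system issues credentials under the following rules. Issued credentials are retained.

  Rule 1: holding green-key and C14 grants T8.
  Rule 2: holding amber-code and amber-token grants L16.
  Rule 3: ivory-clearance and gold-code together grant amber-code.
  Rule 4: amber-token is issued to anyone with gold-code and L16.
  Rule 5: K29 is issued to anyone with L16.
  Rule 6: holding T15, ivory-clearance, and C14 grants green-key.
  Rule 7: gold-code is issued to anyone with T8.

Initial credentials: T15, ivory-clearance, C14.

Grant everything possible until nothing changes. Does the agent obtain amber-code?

Holding T15, ivory-clearance, and C14 grants green-key (Rule 6).
Holding green-key and C14 grants T8 (Rule 1).
Holding T8 grants gold-code (Rule 7).
Holding ivory-clearance and gold-code grants amber-code (Rule 3).

Yes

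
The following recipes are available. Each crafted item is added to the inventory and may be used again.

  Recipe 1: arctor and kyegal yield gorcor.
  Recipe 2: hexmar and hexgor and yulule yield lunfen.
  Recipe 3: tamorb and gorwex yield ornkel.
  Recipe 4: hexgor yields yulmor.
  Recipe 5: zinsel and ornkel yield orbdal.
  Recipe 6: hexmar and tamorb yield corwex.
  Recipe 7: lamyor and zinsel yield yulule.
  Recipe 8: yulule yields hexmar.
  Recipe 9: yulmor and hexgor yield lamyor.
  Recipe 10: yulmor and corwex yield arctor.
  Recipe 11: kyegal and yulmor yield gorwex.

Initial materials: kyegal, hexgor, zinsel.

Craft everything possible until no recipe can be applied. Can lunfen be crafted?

Yes

Using Recipe 4, hexgor makes yulmor.
yulmor and hexgor → lamyor (Recipe 9).
lamyor and zinsel → yulule (Recipe 7).
yulule → hexmar (Recipe 8).
hexmar and hexgor and yulule → lunfen (Recipe 2).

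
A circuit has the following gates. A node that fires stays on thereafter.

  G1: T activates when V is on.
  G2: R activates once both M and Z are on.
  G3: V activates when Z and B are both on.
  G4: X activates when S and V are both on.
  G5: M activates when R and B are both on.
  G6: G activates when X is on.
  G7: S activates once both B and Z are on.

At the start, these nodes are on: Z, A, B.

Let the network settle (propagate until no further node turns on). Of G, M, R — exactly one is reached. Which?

Z and B are on, so V activates (G3).
G7: B and Z on → S on.
S and V are on, so X activates (G4).
G6: X on → G on.
R would need M and Z (G2), but M never turns on. M would need R and B (G5), but R never turns on.

G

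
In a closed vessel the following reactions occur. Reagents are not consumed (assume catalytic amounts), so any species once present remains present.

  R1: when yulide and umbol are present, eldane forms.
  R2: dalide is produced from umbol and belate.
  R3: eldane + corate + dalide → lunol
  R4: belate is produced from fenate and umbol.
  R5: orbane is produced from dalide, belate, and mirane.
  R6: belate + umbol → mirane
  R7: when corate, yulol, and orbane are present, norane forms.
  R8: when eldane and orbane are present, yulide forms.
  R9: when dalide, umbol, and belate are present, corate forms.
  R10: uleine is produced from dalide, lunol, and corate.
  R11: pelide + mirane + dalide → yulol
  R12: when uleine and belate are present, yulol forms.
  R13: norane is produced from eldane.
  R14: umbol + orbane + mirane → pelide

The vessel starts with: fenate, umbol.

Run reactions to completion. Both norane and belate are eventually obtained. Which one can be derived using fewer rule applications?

belate: fenate and umbol present → belate forms (R4). [1 rule application]
norane: fenate and umbol present → belate forms (R4). belate and umbol present → mirane forms (R6). umbol and belate present → dalide forms (R2). dalide, umbol, and belate present → corate forms (R9). dalide, belate, and mirane present → orbane forms (R5). umbol, orbane, and mirane present → pelide forms (R14). pelide, mirane, and dalide present → yulol forms (R11). corate, yulol, and orbane present → norane forms (R7). [8 rule applications]
belate needs fewer.

belate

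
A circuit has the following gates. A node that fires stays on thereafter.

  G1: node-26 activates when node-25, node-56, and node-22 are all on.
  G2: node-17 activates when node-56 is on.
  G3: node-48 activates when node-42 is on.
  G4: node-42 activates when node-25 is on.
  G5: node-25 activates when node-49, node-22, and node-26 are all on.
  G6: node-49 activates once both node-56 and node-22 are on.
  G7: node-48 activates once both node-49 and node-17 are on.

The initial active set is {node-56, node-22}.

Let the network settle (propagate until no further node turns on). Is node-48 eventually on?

Yes

node-56 and node-22 are on, so node-49 activates (G6).
G2: node-56 on → node-17 on.
G7: node-49 and node-17 on → node-48 on.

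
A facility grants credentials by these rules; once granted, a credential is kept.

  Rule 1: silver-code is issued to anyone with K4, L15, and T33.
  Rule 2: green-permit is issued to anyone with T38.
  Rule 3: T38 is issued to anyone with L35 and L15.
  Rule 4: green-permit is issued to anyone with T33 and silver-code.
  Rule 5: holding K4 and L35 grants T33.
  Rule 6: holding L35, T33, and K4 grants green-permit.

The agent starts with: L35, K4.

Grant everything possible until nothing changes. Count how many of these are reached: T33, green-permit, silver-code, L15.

2

Holding K4 and L35 grants T33 (Rule 5).
Holding L35, T33, and K4 grants green-permit (Rule 6).
T33: reached.
green-permit: reached.
silver-code would need K4, L15, and T33 (Rule 1), but L15 is never granted.
No rule produces L15, and it is not given.
Reached: T33 and green-permit — 2 of the 4.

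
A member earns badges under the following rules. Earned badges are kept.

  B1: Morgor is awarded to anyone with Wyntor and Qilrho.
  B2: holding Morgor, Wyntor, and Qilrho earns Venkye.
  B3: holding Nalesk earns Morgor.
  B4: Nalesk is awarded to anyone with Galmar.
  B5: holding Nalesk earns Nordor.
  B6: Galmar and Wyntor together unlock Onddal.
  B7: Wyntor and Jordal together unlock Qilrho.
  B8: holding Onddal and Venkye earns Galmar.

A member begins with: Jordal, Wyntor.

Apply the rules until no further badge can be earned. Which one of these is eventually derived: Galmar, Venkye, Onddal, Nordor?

With Wyntor and Jordal, Qilrho is earned (B7).
With Wyntor and Qilrho, Morgor is earned (B1).
With Morgor, Wyntor, and Qilrho, Venkye is earned (B2).
Galmar would need Onddal and Venkye (B8), but Onddal is never earned. Onddal would need Galmar and Wyntor (B6), but Galmar is never earned. Nordor would need Nalesk (B5), but Nalesk is never earned.

Venkye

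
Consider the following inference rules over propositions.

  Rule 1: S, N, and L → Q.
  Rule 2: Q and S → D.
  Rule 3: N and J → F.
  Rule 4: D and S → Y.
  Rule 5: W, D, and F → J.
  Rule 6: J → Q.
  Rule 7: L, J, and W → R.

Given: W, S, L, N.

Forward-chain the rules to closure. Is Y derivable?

Yes

S, N, and L hold, so Q follows (Rule 1).
Q and S hold, so D follows (Rule 2).
D and S hold, so Y follows (Rule 4).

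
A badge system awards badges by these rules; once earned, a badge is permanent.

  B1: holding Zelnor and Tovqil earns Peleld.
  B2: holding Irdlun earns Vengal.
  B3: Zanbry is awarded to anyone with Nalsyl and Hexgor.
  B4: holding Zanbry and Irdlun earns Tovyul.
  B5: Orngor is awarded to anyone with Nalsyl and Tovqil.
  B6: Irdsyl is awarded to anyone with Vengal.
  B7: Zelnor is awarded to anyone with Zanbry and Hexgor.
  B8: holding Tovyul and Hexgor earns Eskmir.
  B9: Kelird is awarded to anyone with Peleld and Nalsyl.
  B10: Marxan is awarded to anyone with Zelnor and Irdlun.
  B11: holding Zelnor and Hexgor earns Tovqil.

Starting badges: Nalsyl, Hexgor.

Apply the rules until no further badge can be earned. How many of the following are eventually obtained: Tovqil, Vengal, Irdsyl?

1

With Nalsyl and Hexgor, Zanbry is earned (B3).
With Zanbry and Hexgor, Zelnor is earned (B7).
With Zelnor and Hexgor, Tovqil is earned (B11).
Tovqil: reached.
Vengal would need Irdlun (B2), but Irdlun is never earned.
Irdsyl would need Vengal (B6), but Vengal is never earned.
Reached: Tovqil — 1 of the 3.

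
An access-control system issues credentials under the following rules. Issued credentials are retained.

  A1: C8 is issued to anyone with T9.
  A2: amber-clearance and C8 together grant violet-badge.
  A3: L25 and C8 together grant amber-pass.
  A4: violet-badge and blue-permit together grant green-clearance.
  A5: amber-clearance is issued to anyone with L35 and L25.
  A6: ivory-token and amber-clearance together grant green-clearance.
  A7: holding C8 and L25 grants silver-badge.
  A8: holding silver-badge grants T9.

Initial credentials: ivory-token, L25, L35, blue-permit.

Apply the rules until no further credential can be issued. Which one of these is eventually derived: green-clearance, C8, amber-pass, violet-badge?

Holding L35 and L25 grants amber-clearance (A5).
Holding ivory-token and amber-clearance grants green-clearance (A6).
C8 would need T9 (A1), but T9 is never granted. violet-badge would need amber-clearance and C8 (A2), but C8 is never granted. amber-pass would need L25 and C8 (A3), but C8 is never granted.

green-clearance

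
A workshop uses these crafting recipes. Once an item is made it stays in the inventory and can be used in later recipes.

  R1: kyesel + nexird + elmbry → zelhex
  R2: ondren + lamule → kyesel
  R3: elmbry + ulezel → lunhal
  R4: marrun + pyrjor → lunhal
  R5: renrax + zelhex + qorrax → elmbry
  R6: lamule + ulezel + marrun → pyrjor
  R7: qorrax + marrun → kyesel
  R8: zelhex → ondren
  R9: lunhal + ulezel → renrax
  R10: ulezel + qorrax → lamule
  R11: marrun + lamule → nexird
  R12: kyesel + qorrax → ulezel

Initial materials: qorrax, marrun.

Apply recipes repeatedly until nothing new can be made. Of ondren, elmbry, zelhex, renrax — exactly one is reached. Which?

qorrax + marrun → kyesel (R7).
Using R12, kyesel and qorrax make ulezel.
ulezel + qorrax → lamule (R10).
Using R6, lamule, ulezel, and marrun make pyrjor.
Using R4, marrun and pyrjor make lunhal.
lunhal + ulezel → renrax (R9).
ondren would need zelhex (R8), but zelhex is never obtained. elmbry would need renrax, zelhex, and qorrax (R5), but zelhex is never obtained. zelhex would need kyesel, nexird, and elmbry (R1), but elmbry is never obtained.

renrax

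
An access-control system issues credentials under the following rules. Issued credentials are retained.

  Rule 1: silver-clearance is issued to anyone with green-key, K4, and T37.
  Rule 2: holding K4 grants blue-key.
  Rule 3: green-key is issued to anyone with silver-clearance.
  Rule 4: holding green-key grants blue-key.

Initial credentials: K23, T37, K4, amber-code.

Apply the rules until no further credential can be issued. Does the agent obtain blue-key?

Holding K4 grants blue-key (Rule 2).

Yes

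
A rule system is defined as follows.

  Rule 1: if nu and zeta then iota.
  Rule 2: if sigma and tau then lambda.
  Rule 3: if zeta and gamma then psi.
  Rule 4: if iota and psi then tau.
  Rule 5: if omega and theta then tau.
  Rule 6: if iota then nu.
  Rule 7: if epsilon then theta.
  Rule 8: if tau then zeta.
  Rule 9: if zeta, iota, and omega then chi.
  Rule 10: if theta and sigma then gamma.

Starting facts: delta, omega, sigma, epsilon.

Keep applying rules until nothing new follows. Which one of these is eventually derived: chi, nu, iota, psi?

psi

From epsilon, Rule 7 gives theta.
omega and theta hold, so tau follows (Rule 5).
theta and sigma hold, so gamma follows (Rule 10).
From tau, Rule 8 gives zeta.
From zeta and gamma, Rule 3 gives psi.
chi would need zeta, iota, and omega (Rule 9), but iota is never established. iota would need nu and zeta (Rule 1), but nu is never established. nu would need iota (Rule 6), but iota is never established.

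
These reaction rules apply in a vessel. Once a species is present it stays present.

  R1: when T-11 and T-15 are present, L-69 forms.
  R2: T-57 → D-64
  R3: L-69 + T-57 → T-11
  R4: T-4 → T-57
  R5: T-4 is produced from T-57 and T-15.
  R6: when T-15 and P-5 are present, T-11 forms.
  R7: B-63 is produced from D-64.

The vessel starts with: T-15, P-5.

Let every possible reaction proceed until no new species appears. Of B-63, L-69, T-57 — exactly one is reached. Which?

L-69

T-15 and P-5 present → T-11 forms (R6).
T-11 and T-15 present → L-69 forms (R1).
B-63 would need D-64 (R7), but D-64 never forms. T-57 would need T-4 (R4), but T-4 never forms.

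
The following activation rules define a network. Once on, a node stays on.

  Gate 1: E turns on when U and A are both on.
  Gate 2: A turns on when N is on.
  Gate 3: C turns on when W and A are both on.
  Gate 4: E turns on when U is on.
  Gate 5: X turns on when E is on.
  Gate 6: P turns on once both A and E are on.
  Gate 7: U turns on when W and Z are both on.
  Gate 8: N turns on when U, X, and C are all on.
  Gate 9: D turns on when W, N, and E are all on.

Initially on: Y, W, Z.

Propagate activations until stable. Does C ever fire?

No

C would need W and A (Gate 3), but A never turns on.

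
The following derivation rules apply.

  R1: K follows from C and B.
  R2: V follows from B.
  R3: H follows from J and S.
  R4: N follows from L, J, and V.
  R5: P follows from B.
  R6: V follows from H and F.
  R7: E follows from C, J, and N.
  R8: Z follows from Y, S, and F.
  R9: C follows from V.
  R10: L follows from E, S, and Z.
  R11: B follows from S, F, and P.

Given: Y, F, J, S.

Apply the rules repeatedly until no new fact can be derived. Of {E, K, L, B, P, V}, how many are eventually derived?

J and S hold, so H follows (R3).
From H and F, R6 gives V.
E would need C, J, and N (R7), but N is never established.
K would need C and B (R1), but B is never established.
L would need E, S, and Z (R10), but E is never established.
B would need S, F, and P (R11), but P is never established.
P would need B (R5), but B is never established.
V: reached.
Reached: V — 1 of the 6.

1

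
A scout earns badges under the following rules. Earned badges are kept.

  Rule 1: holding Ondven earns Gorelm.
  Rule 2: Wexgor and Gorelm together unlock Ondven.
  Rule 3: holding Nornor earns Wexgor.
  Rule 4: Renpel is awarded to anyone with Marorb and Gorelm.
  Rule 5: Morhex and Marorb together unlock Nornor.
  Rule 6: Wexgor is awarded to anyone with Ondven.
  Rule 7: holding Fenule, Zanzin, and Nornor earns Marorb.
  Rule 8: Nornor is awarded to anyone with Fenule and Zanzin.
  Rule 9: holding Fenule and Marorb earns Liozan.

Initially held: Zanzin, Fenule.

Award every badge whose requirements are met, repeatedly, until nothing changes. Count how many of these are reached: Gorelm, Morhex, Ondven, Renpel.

Gorelm would need Ondven (Rule 1), but Ondven is never earned.
No rule produces Morhex, and it is not given.
Ondven would need Wexgor and Gorelm (Rule 2), but Gorelm is never earned.
Renpel would need Marorb and Gorelm (Rule 4), but Gorelm is never earned.
None of the 4 are reached.

0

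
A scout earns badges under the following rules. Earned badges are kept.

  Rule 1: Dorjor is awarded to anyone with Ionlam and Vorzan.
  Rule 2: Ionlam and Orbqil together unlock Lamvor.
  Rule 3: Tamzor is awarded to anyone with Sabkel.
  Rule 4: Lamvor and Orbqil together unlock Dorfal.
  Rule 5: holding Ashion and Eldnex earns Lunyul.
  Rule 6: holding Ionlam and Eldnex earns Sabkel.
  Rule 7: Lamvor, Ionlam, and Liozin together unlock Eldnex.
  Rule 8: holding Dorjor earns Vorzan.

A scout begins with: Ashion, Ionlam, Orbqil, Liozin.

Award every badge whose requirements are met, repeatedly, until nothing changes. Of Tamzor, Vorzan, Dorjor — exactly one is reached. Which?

Tamzor

With Ionlam and Orbqil, Lamvor is earned (Rule 2).
With Lamvor, Ionlam, and Liozin, Eldnex is earned (Rule 7).
With Ionlam and Eldnex, Sabkel is earned (Rule 6).
With Sabkel, Tamzor is earned (Rule 3).
Dorjor would need Ionlam and Vorzan (Rule 1), but Vorzan is never earned. Vorzan would need Dorjor (Rule 8), but Dorjor is never earned.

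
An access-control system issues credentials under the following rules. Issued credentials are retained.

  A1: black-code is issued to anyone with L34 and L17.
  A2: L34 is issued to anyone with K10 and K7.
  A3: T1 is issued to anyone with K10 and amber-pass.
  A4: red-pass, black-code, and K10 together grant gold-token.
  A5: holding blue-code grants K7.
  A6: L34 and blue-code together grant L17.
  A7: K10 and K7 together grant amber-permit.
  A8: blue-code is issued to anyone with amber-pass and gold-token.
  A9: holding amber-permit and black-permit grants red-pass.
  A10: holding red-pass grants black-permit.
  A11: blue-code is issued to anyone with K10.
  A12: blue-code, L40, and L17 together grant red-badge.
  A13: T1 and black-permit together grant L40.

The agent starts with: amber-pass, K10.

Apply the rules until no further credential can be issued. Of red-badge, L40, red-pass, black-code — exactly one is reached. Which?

Holding K10 grants blue-code (A11).
Holding blue-code grants K7 (A5).
Holding K10 and K7 grants L34 (A2).
Holding L34 and blue-code grants L17 (A6).
Holding L34 and L17 grants black-code (A1).
red-pass would need amber-permit and black-permit (A9), but black-permit is never granted. red-badge would need blue-code, L40, and L17 (A12), but L40 is never granted. L40 would need T1 and black-permit (A13), but black-permit is never granted.

black-code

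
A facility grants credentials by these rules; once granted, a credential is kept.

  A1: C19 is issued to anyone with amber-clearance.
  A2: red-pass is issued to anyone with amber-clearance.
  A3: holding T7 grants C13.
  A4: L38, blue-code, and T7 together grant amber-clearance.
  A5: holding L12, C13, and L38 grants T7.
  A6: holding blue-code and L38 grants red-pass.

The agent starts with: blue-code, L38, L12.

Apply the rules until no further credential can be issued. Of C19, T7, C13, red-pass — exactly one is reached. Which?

red-pass

Holding blue-code and L38 grants red-pass (A6).
T7 would need L12, C13, and L38 (A5), but C13 is never granted. C19 would need amber-clearance (A1), but amber-clearance is never granted. C13 would need T7 (A3), but T7 is never granted.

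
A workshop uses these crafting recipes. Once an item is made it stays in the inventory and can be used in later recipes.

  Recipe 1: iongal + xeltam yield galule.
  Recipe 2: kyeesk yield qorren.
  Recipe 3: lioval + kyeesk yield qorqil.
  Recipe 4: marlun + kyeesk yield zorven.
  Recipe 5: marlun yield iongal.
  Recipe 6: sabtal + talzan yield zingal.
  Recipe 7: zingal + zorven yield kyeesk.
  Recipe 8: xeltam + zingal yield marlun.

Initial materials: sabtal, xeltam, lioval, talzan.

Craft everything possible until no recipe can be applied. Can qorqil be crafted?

No

qorqil would need lioval and kyeesk (Recipe 3), but kyeesk is never obtained.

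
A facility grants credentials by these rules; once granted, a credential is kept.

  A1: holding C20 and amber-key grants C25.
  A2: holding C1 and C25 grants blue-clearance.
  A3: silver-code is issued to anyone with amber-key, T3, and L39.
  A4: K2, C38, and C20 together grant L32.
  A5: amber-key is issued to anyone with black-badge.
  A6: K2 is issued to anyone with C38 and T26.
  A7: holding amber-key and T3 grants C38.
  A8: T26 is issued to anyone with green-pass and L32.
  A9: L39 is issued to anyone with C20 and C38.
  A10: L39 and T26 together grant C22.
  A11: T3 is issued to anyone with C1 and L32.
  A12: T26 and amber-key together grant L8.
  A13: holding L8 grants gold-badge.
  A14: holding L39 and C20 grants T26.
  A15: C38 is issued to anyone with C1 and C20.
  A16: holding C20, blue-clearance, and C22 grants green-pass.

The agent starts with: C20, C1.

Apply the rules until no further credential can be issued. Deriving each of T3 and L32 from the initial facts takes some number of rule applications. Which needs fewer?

L32: Holding C1 and C20 grants C38 (A15). Holding C20 and C38 grants L39 (A9). Holding L39 and C20 grants T26 (A14). Holding C38 and T26 grants K2 (A6). Holding K2, C38, and C20 grants L32 (A4). [5 rule applications]
T3: Holding C1 and C20 grants C38 (A15). Holding C20 and C38 grants L39 (A9). Holding L39 and C20 grants T26 (A14). Holding C38 and T26 grants K2 (A6). Holding K2, C38, and C20 grants L32 (A4). Holding C1 and L32 grants T3 (A11). [6 rule applications]
L32 needs fewer.

L32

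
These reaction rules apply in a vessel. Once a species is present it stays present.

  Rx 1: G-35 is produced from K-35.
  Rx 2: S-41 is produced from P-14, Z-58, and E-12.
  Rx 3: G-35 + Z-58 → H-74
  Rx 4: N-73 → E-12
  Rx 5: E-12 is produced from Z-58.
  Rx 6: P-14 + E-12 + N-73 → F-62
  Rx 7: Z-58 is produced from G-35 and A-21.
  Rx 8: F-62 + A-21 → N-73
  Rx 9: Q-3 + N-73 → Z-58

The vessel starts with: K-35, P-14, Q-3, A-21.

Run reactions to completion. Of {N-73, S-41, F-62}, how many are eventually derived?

K-35 present → G-35 forms (Rx 1).
G-35 and A-21 present → Z-58 forms (Rx 7).
Z-58 present → E-12 forms (Rx 5).
P-14, Z-58, and E-12 present → S-41 forms (Rx 2).
N-73 would need F-62 and A-21 (Rx 8), but F-62 never forms.
S-41: reached.
F-62 would need P-14, E-12, and N-73 (Rx 6), but N-73 never forms.
Reached: S-41 — 1 of the 3.

1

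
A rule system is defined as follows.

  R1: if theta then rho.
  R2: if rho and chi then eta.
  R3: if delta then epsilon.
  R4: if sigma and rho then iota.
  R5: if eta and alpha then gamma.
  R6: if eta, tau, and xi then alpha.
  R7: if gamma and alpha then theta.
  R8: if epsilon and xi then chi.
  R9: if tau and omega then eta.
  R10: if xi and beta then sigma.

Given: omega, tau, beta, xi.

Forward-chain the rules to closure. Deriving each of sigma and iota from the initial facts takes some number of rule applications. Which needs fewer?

sigma

sigma: From xi and beta, R10 gives sigma. [1 rule application]
iota: tau and omega hold, so eta follows (R9). From xi and beta, R10 gives sigma. eta, tau, and xi hold, so alpha follows (R6). From eta and alpha, R5 gives gamma. From gamma and alpha, R7 gives theta. theta holds, so rho follows (R1). sigma and rho hold, so iota follows (R4). [7 rule applications]
sigma needs fewer.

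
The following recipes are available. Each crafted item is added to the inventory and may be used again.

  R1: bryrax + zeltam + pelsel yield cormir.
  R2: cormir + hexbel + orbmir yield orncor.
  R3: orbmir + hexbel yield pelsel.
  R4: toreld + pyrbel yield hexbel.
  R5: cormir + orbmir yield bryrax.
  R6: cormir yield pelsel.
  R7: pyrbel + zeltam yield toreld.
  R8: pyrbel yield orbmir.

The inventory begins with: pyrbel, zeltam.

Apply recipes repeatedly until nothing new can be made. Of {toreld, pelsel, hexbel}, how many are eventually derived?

3

pyrbel + zeltam → toreld (R7).
pyrbel → orbmir (R8).
Using R4, toreld and pyrbel make hexbel.
orbmir + hexbel → pelsel (R3).
toreld: reached.
pelsel: reached.
hexbel: reached.
All 3 are reached.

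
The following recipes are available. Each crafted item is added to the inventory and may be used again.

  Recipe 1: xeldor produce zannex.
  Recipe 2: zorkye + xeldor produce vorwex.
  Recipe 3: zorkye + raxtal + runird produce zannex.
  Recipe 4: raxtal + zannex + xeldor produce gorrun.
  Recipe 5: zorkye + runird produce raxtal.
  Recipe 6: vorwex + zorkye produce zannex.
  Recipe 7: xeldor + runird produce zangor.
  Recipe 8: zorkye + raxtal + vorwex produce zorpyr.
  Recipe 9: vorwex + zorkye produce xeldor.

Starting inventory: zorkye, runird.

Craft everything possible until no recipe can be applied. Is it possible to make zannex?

Yes

Using Recipe 5, zorkye and runird make raxtal.
zorkye + raxtal + runird → zannex (Recipe 3).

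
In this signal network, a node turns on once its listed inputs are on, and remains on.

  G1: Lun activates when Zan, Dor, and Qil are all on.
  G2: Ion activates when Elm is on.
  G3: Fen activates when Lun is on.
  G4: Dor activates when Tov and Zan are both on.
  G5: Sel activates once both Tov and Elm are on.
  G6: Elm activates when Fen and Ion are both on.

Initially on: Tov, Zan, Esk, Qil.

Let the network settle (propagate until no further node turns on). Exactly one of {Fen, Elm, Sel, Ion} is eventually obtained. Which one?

Tov and Zan are on, so Dor activates (G4).
Zan, Dor, and Qil are on, so Lun activates (G1).
G3: Lun on → Fen on.
Elm would need Fen and Ion (G6), but Ion never turns on. Ion would need Elm (G2), but Elm never turns on. Sel would need Tov and Elm (G5), but Elm never turns on.

Fen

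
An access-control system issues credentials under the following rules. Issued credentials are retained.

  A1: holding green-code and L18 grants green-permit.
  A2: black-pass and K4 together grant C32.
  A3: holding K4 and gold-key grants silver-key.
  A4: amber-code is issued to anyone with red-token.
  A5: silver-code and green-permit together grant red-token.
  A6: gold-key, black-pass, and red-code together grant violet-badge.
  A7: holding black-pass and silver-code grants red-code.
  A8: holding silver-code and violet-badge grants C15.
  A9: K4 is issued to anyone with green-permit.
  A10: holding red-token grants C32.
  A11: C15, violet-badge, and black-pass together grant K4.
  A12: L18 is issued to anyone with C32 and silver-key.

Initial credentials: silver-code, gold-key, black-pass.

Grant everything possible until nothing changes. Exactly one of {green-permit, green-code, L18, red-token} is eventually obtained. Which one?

L18

Holding black-pass and silver-code grants red-code (A7).
Holding gold-key, black-pass, and red-code grants violet-badge (A6).
Holding silver-code and violet-badge grants C15 (A8).
Holding C15, violet-badge, and black-pass grants K4 (A11).
Holding black-pass and K4 grants C32 (A2).
Holding K4 and gold-key grants silver-key (A3).
Holding C32 and silver-key grants L18 (A12).
red-token would need silver-code and green-permit (A5), but green-permit is never granted. No rule produces green-code, and it is not given. green-permit would need green-code and L18 (A1), but green-code is never granted.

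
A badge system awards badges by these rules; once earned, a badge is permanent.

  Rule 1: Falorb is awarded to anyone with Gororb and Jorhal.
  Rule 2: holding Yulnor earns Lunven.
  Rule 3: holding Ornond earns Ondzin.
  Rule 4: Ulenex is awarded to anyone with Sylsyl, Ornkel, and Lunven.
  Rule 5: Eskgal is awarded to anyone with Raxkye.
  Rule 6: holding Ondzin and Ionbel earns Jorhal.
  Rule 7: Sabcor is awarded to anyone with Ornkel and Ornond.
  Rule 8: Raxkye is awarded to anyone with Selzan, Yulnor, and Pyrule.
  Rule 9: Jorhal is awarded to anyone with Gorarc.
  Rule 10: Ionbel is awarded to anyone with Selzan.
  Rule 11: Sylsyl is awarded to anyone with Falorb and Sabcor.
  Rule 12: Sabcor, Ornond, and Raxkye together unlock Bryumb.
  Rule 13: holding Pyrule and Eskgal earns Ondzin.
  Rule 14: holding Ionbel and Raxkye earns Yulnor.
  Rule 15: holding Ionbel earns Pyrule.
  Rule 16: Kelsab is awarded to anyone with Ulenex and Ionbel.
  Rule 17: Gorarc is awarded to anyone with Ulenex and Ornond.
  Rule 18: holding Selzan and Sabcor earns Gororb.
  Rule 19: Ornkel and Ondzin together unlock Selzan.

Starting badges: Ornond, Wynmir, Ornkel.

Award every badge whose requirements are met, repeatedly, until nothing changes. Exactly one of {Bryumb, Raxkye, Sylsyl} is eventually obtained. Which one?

With Ornond, Ondzin is earned (Rule 3).
With Ornkel and Ornond, Sabcor is earned (Rule 7).
With Ornkel and Ondzin, Selzan is earned (Rule 19).
With Selzan and Sabcor, Gororb is earned (Rule 18).
With Selzan, Ionbel is earned (Rule 10).
With Ondzin and Ionbel, Jorhal is earned (Rule 6).
With Gororb and Jorhal, Falorb is earned (Rule 1).
With Falorb and Sabcor, Sylsyl is earned (Rule 11).
Raxkye would need Selzan, Yulnor, and Pyrule (Rule 8), but Yulnor is never earned. Bryumb would need Sabcor, Ornond, and Raxkye (Rule 12), but Raxkye is never earned.

Sylsyl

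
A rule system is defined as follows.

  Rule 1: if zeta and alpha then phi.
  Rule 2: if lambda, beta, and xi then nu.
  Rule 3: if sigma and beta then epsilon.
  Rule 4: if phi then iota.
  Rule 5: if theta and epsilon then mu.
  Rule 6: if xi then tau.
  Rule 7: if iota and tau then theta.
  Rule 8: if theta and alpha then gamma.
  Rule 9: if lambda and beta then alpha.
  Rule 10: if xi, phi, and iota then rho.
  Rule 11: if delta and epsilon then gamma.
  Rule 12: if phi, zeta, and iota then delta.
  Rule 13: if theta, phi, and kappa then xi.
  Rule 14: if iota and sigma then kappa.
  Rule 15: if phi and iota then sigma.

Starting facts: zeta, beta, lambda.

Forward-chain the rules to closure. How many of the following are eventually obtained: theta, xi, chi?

0

theta would need iota and tau (Rule 7), but tau is never established.
xi would need theta, phi, and kappa (Rule 13), but theta is never established.
No rule produces chi, and it is not given.
None of the 3 are reached.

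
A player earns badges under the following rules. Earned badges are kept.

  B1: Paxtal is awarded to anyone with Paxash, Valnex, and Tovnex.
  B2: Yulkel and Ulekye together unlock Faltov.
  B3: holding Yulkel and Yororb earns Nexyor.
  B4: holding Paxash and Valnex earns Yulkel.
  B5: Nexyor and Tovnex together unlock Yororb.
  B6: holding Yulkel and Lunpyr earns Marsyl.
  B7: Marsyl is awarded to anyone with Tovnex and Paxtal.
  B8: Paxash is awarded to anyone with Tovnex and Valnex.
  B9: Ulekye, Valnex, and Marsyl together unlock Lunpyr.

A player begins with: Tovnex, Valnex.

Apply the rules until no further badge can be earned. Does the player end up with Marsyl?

Yes

With Tovnex and Valnex, Paxash is earned (B8).
With Paxash, Valnex, and Tovnex, Paxtal is earned (B1).
With Tovnex and Paxtal, Marsyl is earned (B7).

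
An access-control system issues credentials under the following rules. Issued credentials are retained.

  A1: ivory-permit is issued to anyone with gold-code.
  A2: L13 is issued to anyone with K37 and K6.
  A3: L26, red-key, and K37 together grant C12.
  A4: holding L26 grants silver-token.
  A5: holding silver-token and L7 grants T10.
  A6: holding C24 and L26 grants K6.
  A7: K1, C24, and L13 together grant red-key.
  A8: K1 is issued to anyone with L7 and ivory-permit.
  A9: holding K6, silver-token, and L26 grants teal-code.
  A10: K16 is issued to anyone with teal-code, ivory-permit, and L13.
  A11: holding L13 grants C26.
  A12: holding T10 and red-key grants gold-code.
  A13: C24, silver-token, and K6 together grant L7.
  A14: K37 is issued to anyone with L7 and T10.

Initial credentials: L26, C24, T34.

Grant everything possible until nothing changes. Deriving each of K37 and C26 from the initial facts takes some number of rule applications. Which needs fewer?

K37

K37: Holding C24 and L26 grants K6 (A6). Holding L26 grants silver-token (A4). Holding C24, silver-token, and K6 grants L7 (A13). Holding silver-token and L7 grants T10 (A5). Holding L7 and T10 grants K37 (A14). [5 rule applications]
C26: Holding C24 and L26 grants K6 (A6). Holding L26 grants silver-token (A4). Holding C24, silver-token, and K6 grants L7 (A13). Holding silver-token and L7 grants T10 (A5). Holding L7 and T10 grants K37 (A14). Holding K37 and K6 grants L13 (A2). Holding L13 grants C26 (A11). [7 rule applications]
K37 needs fewer.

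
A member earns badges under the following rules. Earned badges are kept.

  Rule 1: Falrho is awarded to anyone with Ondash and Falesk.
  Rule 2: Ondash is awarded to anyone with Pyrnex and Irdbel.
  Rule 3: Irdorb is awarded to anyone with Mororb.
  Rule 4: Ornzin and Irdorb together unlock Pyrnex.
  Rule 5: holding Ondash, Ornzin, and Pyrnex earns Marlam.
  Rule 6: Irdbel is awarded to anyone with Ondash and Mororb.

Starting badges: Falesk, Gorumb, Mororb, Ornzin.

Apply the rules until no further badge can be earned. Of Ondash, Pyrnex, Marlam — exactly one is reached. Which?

Pyrnex

With Mororb, Irdorb is earned (Rule 3).
With Ornzin and Irdorb, Pyrnex is earned (Rule 4).
Marlam would need Ondash, Ornzin, and Pyrnex (Rule 5), but Ondash is never earned. Ondash would need Pyrnex and Irdbel (Rule 2), but Irdbel is never earned.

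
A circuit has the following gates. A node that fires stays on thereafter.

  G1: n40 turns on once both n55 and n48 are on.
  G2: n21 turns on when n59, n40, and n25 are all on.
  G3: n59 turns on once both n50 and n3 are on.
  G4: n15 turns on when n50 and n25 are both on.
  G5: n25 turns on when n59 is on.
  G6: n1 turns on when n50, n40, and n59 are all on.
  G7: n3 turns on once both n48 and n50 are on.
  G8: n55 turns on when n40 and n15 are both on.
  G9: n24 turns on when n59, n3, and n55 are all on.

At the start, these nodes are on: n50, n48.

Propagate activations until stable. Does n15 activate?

n48 and n50 are on, so n3 turns on (G7).
G3: n50 and n3 on → n59 on.
n59 is on, so n25 turns on (G5).
G4: n50 and n25 on → n15 on.

Yes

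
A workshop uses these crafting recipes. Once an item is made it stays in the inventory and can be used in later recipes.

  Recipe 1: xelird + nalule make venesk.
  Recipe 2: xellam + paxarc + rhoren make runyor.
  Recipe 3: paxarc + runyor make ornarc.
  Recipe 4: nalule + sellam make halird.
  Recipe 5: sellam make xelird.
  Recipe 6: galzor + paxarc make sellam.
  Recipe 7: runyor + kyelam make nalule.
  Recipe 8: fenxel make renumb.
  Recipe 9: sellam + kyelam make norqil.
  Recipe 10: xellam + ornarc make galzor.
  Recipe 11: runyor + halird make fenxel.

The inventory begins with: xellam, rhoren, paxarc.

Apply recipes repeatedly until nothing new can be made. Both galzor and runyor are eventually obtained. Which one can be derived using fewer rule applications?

runyor: Using Recipe 2, xellam, paxarc, and rhoren make runyor. [1 rule application]
galzor: Using Recipe 2, xellam, paxarc, and rhoren make runyor. paxarc + runyor → ornarc (Recipe 3). Using Recipe 10, xellam and ornarc make galzor. [3 rule applications]
runyor needs fewer.

runyor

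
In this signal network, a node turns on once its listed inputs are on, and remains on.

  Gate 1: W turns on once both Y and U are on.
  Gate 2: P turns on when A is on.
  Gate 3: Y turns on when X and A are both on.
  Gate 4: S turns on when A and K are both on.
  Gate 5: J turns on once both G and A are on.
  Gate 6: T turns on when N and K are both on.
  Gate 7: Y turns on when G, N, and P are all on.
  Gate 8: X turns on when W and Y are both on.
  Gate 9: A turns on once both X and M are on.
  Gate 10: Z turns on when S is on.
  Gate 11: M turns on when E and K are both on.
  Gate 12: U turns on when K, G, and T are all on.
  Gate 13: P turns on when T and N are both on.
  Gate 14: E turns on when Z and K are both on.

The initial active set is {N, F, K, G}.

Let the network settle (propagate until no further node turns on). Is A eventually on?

No

A would need X and M (Gate 9), but M never turns on.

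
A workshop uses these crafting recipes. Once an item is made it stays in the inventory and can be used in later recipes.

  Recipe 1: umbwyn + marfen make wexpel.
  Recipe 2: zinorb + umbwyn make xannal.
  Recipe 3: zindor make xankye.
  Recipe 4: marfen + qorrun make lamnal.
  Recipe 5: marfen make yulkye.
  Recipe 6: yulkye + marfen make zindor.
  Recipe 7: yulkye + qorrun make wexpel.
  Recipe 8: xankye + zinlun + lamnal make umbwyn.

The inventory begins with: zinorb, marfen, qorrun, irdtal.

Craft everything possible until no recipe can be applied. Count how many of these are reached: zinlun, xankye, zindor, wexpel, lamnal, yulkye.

Using Recipe 5, marfen makes yulkye.
marfen + qorrun → lamnal (Recipe 4).
Using Recipe 6, yulkye and marfen make zindor.
yulkye + qorrun → wexpel (Recipe 7).
zindor → xankye (Recipe 3).
No rule produces zinlun, and it is not given.
xankye: reached.
zindor: reached.
wexpel: reached.
lamnal: reached.
yulkye: reached.
Reached: xankye, zindor, wexpel, lamnal, and yulkye — 5 of the 6.

5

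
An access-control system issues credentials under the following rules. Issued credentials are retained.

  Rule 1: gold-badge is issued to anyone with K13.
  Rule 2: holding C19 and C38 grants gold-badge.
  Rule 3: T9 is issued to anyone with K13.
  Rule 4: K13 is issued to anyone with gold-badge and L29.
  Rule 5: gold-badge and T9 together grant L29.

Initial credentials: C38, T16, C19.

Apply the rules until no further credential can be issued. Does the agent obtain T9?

T9 would need K13 (Rule 3), but K13 is never granted.

No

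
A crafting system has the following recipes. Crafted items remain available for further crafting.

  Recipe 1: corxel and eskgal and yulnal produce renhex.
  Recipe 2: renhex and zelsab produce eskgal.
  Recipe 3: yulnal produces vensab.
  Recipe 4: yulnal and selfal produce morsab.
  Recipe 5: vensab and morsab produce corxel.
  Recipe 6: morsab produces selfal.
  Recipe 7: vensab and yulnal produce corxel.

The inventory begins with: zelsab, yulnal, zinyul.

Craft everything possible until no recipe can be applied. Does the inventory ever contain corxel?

Yes

Using Recipe 3, yulnal makes vensab.
vensab and yulnal → corxel (Recipe 7).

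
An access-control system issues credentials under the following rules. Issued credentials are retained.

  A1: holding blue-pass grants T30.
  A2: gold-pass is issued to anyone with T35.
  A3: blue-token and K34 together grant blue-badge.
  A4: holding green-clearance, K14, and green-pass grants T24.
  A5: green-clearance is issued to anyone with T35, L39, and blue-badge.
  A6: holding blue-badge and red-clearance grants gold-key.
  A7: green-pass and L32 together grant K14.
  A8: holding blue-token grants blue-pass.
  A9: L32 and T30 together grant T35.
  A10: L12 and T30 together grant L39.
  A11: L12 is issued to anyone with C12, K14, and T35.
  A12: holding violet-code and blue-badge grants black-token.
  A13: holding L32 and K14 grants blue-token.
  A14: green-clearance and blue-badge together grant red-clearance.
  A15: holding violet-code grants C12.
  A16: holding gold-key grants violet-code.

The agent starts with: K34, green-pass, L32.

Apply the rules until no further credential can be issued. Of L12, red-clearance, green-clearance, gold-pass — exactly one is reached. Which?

gold-pass

Holding green-pass and L32 grants K14 (A7).
Holding L32 and K14 grants blue-token (A13).
Holding blue-token grants blue-pass (A8).
Holding blue-pass grants T30 (A1).
Holding L32 and T30 grants T35 (A9).
Holding T35 grants gold-pass (A2).
L12 would need C12, K14, and T35 (A11), but C12 is never granted. green-clearance would need T35, L39, and blue-badge (A5), but L39 is never granted. red-clearance would need green-clearance and blue-badge (A14), but green-clearance is never granted.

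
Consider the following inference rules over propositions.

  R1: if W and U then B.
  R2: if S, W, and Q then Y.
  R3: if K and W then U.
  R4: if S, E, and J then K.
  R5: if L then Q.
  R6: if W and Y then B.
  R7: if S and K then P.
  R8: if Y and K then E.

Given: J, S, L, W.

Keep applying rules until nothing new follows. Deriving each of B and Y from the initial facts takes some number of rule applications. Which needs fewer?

Y

Y: From L, R5 gives Q. From S, W, and Q, R2 gives Y. [2 rule applications]
B: From L, R5 gives Q. S, W, and Q hold, so Y follows (R2). W and Y hold, so B follows (R6). [3 rule applications]
Y needs fewer.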